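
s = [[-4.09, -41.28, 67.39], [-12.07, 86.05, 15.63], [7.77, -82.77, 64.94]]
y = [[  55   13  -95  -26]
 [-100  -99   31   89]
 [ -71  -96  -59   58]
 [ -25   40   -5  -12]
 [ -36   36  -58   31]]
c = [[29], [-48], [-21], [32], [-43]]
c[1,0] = -48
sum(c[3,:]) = 32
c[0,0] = 29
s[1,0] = -12.07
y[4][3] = 31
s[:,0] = [-4.09, -12.07, 7.77]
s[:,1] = [-41.28, 86.05, -82.77]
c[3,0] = 32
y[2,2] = -59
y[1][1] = -99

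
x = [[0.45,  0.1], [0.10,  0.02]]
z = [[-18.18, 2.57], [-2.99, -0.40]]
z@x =[[-7.92,-1.77], [-1.39,-0.31]]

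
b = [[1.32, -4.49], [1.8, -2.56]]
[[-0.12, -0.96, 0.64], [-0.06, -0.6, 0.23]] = b@[[0.01, -0.05, -0.13], [0.03, 0.2, -0.18]]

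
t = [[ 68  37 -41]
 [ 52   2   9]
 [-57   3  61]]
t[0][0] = 68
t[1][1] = 2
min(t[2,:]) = -57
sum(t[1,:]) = 63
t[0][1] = 37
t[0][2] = -41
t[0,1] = 37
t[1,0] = 52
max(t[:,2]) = 61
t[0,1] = 37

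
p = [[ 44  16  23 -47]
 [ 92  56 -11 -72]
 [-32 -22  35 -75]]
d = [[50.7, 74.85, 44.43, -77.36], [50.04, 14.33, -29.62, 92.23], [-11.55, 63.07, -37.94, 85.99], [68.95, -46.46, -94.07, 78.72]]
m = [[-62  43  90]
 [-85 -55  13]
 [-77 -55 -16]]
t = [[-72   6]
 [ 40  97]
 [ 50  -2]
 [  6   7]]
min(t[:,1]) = -2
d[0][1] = 74.85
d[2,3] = 85.99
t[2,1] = -2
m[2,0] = -77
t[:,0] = [-72, 40, 50, 6]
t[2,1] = -2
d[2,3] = 85.99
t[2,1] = -2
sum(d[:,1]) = 105.78999999999999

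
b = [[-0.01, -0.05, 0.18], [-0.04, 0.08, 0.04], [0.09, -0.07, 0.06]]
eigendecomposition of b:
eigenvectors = [[-0.89, -0.73, 0.58], [-0.28, 0.03, 0.67], [0.37, -0.68, 0.45]]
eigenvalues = [-0.1, 0.16, 0.07]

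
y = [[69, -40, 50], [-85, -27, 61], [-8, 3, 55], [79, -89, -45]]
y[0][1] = -40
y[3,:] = [79, -89, -45]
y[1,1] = -27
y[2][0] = -8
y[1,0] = -85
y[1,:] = [-85, -27, 61]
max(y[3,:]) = 79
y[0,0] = 69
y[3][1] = -89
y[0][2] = 50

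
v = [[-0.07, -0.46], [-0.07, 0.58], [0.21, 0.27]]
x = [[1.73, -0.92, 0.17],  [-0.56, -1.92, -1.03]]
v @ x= [[0.14, 0.95, 0.46], [-0.45, -1.05, -0.61], [0.21, -0.71, -0.24]]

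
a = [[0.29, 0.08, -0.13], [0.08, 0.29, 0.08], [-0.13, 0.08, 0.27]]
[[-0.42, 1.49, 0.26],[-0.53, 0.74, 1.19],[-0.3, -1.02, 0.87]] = a @ [[-2.11, 3.1, 1.51], [-0.73, 2.54, 2.82], [-1.90, -3.02, 3.13]]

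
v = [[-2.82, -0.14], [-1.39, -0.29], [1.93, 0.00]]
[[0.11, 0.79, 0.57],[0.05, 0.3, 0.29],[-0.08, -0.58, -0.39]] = v @ [[-0.04, -0.30, -0.20], [0.01, 0.42, -0.03]]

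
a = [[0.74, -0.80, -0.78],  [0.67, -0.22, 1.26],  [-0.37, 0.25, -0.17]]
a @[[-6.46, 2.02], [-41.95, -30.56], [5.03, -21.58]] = [[24.86, 42.78],[11.24, -19.11],[-8.95, -4.72]]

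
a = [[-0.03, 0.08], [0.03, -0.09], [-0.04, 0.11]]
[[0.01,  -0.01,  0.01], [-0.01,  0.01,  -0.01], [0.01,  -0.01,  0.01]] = a @ [[-0.51, 0.70, -0.79], [-0.11, 0.16, -0.18]]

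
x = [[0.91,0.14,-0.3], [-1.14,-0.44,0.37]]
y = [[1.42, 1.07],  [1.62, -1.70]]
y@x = [[0.07, -0.27, -0.03], [3.41, 0.97, -1.12]]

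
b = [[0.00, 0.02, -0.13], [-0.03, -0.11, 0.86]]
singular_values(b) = [0.88, 0.01]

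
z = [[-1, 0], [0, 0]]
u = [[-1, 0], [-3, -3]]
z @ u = [[1, 0], [0, 0]]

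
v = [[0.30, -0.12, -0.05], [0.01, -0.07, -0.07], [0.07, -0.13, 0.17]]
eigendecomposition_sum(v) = [[0.36,-0.08,-0.12], [-0.05,0.01,0.02], [0.31,-0.07,-0.10]] + [[-0.07, -0.01, 0.08], [0.06, 0.01, -0.06], [-0.24, -0.03, 0.28]] + [[0.0,-0.03,-0.01], [0.01,-0.09,-0.02], [0.00,-0.03,-0.01]]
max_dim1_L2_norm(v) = 0.33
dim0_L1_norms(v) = [0.38, 0.32, 0.29]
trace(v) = 0.40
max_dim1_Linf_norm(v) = 0.3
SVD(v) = [[-0.92, 0.34, 0.19], [-0.12, 0.22, -0.97], [-0.37, -0.91, -0.17]] @ diag([0.34651762082883386, 0.2020536347526577, 0.08123956633540123]) @ [[-0.88, 0.48, -0.02], [0.2, 0.31, -0.93], [0.44, 0.82, 0.37]]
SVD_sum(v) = [[0.28, -0.15, 0.01], [0.04, -0.02, 0.00], [0.11, -0.06, 0.00]] + [[0.01, 0.02, -0.06], [0.01, 0.01, -0.04], [-0.04, -0.06, 0.17]] + [[0.01, 0.01, 0.01], [-0.03, -0.06, -0.03], [-0.01, -0.01, -0.00]]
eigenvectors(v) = [[-0.76, 0.26, -0.31], [0.11, -0.22, -0.88], [-0.64, 0.94, -0.35]]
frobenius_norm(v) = 0.41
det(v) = -0.01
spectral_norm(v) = 0.35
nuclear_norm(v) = 0.63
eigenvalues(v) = [0.27, 0.22, -0.09]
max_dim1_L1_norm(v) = 0.47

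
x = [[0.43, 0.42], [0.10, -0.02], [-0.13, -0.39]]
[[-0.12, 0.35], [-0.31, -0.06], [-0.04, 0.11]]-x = [[-0.55, -0.07], [-0.41, -0.04], [0.09, 0.5]]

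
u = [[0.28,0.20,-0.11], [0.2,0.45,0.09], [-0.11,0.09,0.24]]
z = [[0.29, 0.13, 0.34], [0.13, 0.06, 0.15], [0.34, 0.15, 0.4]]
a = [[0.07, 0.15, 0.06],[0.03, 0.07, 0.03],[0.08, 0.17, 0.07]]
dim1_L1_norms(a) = [0.28, 0.13, 0.32]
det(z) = -0.00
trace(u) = 0.97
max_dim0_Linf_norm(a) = 0.17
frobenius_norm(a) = 0.28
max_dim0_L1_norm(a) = 0.39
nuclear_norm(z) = 0.75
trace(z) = 0.75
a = z @ u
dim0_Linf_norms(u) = [0.28, 0.45, 0.24]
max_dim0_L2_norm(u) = 0.5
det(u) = 0.01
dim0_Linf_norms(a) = [0.08, 0.17, 0.07]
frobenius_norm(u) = 0.68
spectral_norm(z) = 0.75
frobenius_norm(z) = 0.75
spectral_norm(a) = 0.28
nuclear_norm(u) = 0.97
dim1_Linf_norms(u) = [0.28, 0.45, 0.24]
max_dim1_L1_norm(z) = 0.89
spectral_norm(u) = 0.58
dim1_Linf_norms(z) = [0.34, 0.15, 0.4]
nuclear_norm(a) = 0.28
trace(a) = 0.21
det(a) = 0.00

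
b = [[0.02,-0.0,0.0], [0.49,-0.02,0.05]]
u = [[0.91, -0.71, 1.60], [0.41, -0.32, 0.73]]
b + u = [[0.93, -0.71, 1.6], [0.90, -0.34, 0.78]]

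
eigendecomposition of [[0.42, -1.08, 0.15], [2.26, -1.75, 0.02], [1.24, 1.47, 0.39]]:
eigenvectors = [[-0.39+0.08j, -0.39-0.08j, (0.11+0j)], [(-0.26+0.52j), -0.26-0.52j, 0.11+0.00j], [0.71+0.00j, 0.71-0.00j, 0.99+0.00j]]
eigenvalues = [(-0.82+1.2j), (-0.82-1.2j), (0.69+0j)]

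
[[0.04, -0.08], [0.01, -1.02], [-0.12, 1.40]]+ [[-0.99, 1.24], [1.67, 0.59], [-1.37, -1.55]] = [[-0.95, 1.16], [1.68, -0.43], [-1.49, -0.15]]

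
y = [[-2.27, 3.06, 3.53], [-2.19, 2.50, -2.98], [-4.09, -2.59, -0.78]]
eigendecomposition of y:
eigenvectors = [[-0.71+0.00j, -0.71-0.00j, (-0.11+0j)], [(0.02-0.36j), (0.02+0.36j), (-0.84+0j)], [(-0-0.61j), (-0+0.61j), 0.53+0.00j]]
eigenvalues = [(-2.33+4.62j), (-2.33-4.62j), (4.12+0j)]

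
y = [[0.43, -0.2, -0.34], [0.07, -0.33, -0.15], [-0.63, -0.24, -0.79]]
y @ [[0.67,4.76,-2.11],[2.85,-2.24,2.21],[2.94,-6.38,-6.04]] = [[-1.28, 4.66, 0.70], [-1.33, 2.03, 0.03], [-3.43, 2.58, 5.57]]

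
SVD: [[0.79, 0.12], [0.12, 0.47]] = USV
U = [[-0.95,-0.32], [-0.32,0.95]]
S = [0.83, 0.43]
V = [[-0.95, -0.32], [-0.32, 0.95]]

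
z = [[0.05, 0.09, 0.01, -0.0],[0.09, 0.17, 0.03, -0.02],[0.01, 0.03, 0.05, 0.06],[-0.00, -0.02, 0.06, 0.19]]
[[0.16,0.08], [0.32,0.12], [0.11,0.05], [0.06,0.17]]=z@[[0.56, 0.97], [1.37, 0.50], [1.35, -1.01], [0.01, 1.29]]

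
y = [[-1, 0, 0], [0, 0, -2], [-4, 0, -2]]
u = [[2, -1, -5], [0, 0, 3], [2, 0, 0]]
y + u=[[1, -1, -5], [0, 0, 1], [-2, 0, -2]]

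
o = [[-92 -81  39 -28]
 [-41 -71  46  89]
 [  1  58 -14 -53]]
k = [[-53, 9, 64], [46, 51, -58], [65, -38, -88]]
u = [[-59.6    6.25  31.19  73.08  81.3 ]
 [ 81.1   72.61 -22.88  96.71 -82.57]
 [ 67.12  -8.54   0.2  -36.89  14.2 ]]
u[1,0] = 81.1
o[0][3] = -28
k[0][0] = -53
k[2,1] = -38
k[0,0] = -53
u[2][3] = -36.89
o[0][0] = -92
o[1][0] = -41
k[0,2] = 64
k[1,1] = 51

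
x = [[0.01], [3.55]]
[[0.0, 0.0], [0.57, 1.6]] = x@ [[0.16, 0.45]]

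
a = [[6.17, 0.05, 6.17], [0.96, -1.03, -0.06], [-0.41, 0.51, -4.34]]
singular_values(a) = [9.43, 2.7, 1.11]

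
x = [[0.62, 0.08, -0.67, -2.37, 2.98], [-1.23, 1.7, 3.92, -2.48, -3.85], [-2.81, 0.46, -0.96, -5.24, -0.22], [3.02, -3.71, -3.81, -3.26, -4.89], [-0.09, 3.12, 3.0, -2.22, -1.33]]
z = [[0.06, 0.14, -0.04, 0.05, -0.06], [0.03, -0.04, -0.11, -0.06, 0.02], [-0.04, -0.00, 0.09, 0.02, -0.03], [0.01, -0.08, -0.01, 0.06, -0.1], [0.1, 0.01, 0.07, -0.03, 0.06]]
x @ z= [[0.34, 0.3, 0.14, -0.22, 0.4], [-0.59, -0.08, -0.03, -0.12, 0.01], [-0.19, 0.01, 0.01, -0.50, 0.72], [-0.3, 0.78, -0.37, 0.25, -0.11], [-0.19, 0.03, -0.14, -0.23, 0.12]]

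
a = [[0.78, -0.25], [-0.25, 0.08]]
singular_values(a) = [0.86, 0.0]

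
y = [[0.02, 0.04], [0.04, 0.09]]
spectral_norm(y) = 0.11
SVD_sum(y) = [[0.02, 0.04], [0.04, 0.09]] + [[0.00, -0.0], [-0.00, 0.0]]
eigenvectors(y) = [[-0.91, -0.41], [0.41, -0.91]]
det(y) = 0.00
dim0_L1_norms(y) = [0.06, 0.13]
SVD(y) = [[-0.41, -0.91], [-0.91, 0.41]] @ diag([0.10815072906367323, 0.001849270936326749]) @ [[-0.41, -0.91],  [-0.91, 0.41]]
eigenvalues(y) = [0.0, 0.11]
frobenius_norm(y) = 0.11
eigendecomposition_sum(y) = [[0.00,-0.0], [-0.00,0.00]] + [[0.02, 0.04], [0.04, 0.09]]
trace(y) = 0.11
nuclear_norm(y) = 0.11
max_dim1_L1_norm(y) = 0.13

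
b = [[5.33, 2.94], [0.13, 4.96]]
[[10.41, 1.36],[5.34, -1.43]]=b @ [[1.38, 0.42], [1.04, -0.3]]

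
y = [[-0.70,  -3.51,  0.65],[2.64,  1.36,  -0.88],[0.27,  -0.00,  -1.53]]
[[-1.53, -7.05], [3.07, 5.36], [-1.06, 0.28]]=y @[[1.29, 1.11], [0.35, 1.79], [0.92, 0.01]]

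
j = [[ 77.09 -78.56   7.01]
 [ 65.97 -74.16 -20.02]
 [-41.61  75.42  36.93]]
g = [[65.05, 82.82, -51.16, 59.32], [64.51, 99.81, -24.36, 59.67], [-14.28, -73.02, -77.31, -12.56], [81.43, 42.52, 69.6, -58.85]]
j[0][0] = 77.09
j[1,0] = 65.97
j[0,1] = -78.56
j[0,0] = 77.09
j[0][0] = 77.09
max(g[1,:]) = 99.81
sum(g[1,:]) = 199.63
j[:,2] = [7.01, -20.02, 36.93]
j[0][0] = 77.09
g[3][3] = -58.85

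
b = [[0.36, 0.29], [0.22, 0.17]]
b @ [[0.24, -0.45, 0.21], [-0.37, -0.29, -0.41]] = [[-0.02,-0.25,-0.04], [-0.01,-0.15,-0.02]]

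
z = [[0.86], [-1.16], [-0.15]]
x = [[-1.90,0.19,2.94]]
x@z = [[-2.3]]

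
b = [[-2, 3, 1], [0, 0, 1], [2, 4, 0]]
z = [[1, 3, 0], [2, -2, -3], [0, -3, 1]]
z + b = [[-1, 6, 1], [2, -2, -2], [2, 1, 1]]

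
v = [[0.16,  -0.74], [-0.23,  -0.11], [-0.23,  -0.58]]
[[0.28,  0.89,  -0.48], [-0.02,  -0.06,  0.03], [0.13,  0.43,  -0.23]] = v @ [[0.24, 0.76, -0.41], [-0.32, -1.04, 0.56]]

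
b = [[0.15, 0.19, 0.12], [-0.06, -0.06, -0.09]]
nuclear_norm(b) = 0.34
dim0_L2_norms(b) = [0.16, 0.2, 0.15]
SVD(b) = [[-0.92, 0.4], [0.40, 0.92]] @ diag([0.29435397792257983, 0.040690732128500606]) @ [[-0.55, -0.67, -0.50],  [0.13, 0.52, -0.84]]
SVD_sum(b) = [[0.15,0.18,0.13], [-0.06,-0.08,-0.06]] + [[0.00,0.01,-0.01], [0.0,0.02,-0.03]]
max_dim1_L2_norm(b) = 0.27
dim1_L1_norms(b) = [0.46, 0.21]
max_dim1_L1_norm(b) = 0.46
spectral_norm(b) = 0.29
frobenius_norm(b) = 0.30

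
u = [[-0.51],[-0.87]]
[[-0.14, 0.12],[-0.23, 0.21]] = u @ [[0.27, -0.24]]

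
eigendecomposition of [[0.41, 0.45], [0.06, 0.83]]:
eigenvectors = [[-0.99, -0.69], [0.12, -0.73]]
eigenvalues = [0.35, 0.89]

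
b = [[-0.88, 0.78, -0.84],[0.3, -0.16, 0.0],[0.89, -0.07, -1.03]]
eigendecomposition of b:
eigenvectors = [[(-0.01-0.66j),-0.01+0.66j,-0.44+0.00j], [(-0.11+0.12j),-0.11-0.12j,-0.84+0.00j], [(-0.74+0j),-0.74-0.00j,(-0.32+0j)]]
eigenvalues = [(-1.03+0.81j), (-1.03-0.81j), (-0+0j)]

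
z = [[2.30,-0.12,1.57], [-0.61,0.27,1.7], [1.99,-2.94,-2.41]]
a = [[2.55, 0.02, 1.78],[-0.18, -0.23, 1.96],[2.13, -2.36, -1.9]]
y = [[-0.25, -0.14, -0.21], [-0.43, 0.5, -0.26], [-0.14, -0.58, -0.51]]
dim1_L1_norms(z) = [3.99, 2.58, 7.34]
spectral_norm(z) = 4.54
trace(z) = 0.16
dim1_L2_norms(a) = [3.11, 1.98, 3.7]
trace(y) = -0.26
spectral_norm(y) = 0.85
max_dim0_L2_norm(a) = 3.33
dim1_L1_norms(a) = [4.35, 2.37, 6.39]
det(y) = 0.06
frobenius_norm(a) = 5.23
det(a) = 14.61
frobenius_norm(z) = 5.43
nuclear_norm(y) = 1.66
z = y + a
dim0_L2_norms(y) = [0.52, 0.78, 0.61]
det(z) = 11.74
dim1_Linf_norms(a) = [2.55, 1.96, 2.36]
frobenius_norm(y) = 1.12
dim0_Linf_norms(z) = [2.3, 2.94, 2.41]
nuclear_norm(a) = 8.33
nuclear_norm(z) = 8.29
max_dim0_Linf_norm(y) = 0.58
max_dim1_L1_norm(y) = 1.23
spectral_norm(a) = 3.88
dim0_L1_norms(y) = [0.82, 1.22, 0.98]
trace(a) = 0.42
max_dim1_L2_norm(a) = 3.7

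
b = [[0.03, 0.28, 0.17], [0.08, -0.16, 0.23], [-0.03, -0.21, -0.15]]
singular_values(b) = [0.42, 0.29, 0.0]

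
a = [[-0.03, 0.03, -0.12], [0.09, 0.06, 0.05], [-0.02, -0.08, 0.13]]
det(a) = -0.000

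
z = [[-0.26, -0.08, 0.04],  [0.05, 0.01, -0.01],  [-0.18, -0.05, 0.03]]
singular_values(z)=[0.34, 0.01, 0.0]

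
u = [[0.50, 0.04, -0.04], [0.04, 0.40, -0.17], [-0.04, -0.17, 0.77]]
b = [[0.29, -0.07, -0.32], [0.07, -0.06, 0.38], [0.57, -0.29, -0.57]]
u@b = [[0.12, -0.03, -0.12],[-0.06, 0.02, 0.24],[0.42, -0.21, -0.49]]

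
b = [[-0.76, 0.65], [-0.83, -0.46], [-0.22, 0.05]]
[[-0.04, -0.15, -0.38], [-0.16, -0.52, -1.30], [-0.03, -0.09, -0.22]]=b@[[0.14, 0.46, 1.15],[0.10, 0.3, 0.76]]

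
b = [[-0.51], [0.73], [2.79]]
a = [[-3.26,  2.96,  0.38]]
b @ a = [[1.66, -1.51, -0.19], [-2.38, 2.16, 0.28], [-9.1, 8.26, 1.06]]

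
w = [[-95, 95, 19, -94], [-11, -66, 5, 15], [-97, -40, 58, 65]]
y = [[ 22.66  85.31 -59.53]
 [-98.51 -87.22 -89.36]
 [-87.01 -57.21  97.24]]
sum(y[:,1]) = -59.12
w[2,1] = -40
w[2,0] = -97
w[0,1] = 95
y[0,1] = 85.31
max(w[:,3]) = 65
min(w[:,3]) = -94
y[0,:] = [22.66, 85.31, -59.53]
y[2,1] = -57.21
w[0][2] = 19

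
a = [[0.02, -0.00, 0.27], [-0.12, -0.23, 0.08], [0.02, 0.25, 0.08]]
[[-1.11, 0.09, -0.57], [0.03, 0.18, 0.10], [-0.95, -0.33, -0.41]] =a @ [[1.85, 1.59, -0.45], [-2.57, -1.53, -0.93], [-4.25, 0.23, -2.08]]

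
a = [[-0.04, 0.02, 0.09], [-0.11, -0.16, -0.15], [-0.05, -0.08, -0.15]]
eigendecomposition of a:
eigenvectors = [[0.36, -0.83, 0.58], [-0.74, 0.2, -0.77], [-0.57, 0.53, 0.26]]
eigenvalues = [-0.22, -0.1, -0.03]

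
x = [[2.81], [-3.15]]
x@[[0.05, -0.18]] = [[0.14, -0.51], [-0.16, 0.57]]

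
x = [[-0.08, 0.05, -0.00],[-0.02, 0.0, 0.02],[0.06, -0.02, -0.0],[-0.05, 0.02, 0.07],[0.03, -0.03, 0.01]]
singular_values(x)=[0.14, 0.07, 0.02]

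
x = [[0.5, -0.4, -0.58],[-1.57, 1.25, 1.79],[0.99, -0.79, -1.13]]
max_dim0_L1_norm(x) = 3.5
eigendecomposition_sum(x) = [[0.50, -0.40, -0.58], [-1.61, 1.28, 1.86], [1.02, -0.81, -1.17]] + [[-0.0, -0.0, -0.0], [-0.00, -0.00, -0.00], [-0.00, -0.0, -0.0]] + [[0.0,-0.0,-0.00], [0.04,-0.03,-0.06], [-0.03,0.02,0.04]]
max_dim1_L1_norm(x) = 4.61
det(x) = -0.00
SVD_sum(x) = [[0.5, -0.4, -0.58], [-1.57, 1.25, 1.79], [0.99, -0.79, -1.13]] + [[-0.00, 0.0, -0.00], [-0.0, 0.0, -0.00], [0.0, -0.0, 0.0]] + [[0.00, 0.0, -0.00], [-0.0, -0.00, 0.00], [-0.00, -0.0, 0.0]]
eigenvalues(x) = [0.61, -0.0, 0.02]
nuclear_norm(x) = 3.30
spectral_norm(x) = 3.30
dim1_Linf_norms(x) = [0.58, 1.79, 1.13]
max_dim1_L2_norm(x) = 2.69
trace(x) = 0.62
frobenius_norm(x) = 3.30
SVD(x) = [[-0.26,-0.96,-0.06], [0.82,-0.26,0.52], [-0.52,0.09,0.85]] @ diag([3.2952930898959716, 0.006495734017471556, 0.0011212151584051922]) @ [[-0.58, 0.46, 0.67],[0.64, -0.25, 0.73],[-0.50, -0.85, 0.15]]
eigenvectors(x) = [[-0.25, 0.69, -0.0], [0.82, 0.72, -0.82], [-0.52, 0.1, 0.57]]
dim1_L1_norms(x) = [1.48, 4.61, 2.91]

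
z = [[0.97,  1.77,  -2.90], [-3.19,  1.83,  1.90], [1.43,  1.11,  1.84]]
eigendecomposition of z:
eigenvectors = [[0.68+0.00j, 0.68-0.00j, (-0.06+0j)], [0.02+0.63j, (0.02-0.63j), 0.83+0.00j], [0.09-0.35j, (0.09+0.35j), 0.56+0.00j]]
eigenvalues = [(0.65+3.14j), (0.65-3.14j), (3.34+0j)]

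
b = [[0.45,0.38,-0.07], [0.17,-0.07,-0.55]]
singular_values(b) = [0.66, 0.51]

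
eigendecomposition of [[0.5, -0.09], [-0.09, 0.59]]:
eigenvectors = [[-0.85, 0.53], [-0.53, -0.85]]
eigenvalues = [0.44, 0.65]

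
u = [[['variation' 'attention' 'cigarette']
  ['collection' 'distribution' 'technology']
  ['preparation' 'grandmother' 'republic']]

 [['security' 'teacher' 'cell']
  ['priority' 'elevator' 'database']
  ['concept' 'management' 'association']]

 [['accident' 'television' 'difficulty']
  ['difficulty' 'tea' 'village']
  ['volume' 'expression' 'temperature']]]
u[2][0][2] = 'difficulty'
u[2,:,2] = ['difficulty', 'village', 'temperature']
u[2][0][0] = 'accident'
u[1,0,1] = 'teacher'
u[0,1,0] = 'collection'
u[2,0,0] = 'accident'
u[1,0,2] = 'cell'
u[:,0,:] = [['variation', 'attention', 'cigarette'], ['security', 'teacher', 'cell'], ['accident', 'television', 'difficulty']]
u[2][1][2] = 'village'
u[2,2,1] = 'expression'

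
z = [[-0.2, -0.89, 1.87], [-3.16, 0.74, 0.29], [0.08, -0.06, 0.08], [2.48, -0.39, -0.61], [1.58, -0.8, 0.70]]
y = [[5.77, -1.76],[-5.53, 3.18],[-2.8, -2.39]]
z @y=[[-1.47, -6.95], [-23.14, 7.22], [0.57, -0.52], [18.17, -4.15], [11.58, -7.0]]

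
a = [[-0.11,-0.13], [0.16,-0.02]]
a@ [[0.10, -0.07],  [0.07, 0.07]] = [[-0.02, -0.00], [0.01, -0.01]]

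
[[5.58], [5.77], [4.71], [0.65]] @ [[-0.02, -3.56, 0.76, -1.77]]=[[-0.11, -19.86, 4.24, -9.88], [-0.12, -20.54, 4.39, -10.21], [-0.09, -16.77, 3.58, -8.34], [-0.01, -2.31, 0.49, -1.15]]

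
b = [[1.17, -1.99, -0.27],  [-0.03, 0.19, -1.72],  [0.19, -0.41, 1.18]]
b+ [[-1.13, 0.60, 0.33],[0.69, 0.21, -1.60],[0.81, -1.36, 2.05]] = [[0.04, -1.39, 0.06], [0.66, 0.40, -3.32], [1.00, -1.77, 3.23]]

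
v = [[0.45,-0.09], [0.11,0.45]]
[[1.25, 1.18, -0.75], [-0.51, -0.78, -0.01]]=v @ [[2.43, 2.16, -1.6], [-1.72, -2.27, 0.37]]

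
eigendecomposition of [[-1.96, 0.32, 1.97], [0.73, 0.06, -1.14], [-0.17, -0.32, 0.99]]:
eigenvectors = [[0.95, 0.42, 0.48], [-0.32, -0.51, 0.81], [0.02, 0.75, 0.34]]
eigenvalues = [-2.03, 1.11, 0.0]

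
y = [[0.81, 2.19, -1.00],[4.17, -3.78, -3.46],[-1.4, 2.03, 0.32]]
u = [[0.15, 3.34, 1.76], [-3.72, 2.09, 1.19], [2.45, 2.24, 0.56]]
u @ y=[[11.59, -8.72, -11.14], [4.04, -13.63, -3.13], [10.54, -1.96, -10.02]]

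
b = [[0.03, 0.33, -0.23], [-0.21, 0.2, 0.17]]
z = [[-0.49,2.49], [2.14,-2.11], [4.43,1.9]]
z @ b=[[-0.54, 0.34, 0.54], [0.51, 0.28, -0.85], [-0.27, 1.84, -0.70]]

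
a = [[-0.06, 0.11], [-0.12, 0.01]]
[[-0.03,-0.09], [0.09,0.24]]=a @ [[-0.77, -2.20],[-0.72, -2.06]]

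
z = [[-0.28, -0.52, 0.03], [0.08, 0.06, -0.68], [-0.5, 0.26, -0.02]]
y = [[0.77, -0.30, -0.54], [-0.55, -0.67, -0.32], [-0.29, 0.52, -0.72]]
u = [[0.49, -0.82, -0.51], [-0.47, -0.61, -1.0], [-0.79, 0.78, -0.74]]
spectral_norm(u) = 1.53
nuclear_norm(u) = 3.29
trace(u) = -0.86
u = z + y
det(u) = 0.67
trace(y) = -0.62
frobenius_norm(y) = 1.64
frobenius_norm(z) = 1.07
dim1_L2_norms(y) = [0.99, 0.92, 0.93]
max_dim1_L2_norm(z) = 0.69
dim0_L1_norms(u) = [1.75, 2.21, 2.25]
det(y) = 0.85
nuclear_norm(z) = 1.84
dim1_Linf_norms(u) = [0.82, 1.0, 0.79]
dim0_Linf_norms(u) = [0.79, 0.82, 1.0]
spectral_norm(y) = 1.00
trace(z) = -0.24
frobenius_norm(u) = 2.13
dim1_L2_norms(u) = [1.08, 1.26, 1.33]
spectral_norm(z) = 0.71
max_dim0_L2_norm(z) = 0.68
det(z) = -0.23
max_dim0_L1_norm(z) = 0.86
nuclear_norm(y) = 2.84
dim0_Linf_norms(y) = [0.77, 0.67, 0.72]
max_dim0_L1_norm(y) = 1.61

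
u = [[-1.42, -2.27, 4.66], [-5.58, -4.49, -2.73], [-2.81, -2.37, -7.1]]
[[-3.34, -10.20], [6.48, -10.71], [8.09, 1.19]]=u @ [[-1.06,1.63],[0.39,1.07],[-0.85,-1.17]]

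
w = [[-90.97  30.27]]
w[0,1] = 30.27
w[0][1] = 30.27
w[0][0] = -90.97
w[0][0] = -90.97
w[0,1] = 30.27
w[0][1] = 30.27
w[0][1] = 30.27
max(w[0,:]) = 30.27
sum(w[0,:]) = -60.7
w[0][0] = -90.97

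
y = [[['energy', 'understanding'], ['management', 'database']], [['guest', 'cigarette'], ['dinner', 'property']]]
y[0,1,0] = 'management'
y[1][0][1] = 'cigarette'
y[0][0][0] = 'energy'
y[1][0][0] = 'guest'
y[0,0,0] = 'energy'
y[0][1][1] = 'database'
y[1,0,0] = 'guest'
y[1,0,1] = 'cigarette'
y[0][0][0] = 'energy'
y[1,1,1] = 'property'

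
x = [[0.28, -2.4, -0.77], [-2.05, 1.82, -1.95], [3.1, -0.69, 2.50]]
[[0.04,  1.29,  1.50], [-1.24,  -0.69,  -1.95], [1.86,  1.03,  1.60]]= x @ [[0.52, 0.92, 0.28], [0.01, -0.18, -0.63], [0.10, -0.78, 0.12]]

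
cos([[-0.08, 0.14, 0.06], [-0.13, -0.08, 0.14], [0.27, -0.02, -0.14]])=[[1.0, 0.01, -0.0], [-0.03, 1.01, 0.02], [0.03, -0.02, 0.98]]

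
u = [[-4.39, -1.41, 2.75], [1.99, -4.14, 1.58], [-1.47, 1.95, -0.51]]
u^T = [[-4.39, 1.99, -1.47], [-1.41, -4.14, 1.95], [2.75, 1.58, -0.51]]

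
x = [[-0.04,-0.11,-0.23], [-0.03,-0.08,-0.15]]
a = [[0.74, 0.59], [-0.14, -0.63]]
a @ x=[[-0.05, -0.13, -0.26], [0.02, 0.07, 0.13]]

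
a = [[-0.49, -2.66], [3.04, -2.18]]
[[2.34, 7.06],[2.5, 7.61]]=a@[[0.17,0.53],  [-0.91,-2.75]]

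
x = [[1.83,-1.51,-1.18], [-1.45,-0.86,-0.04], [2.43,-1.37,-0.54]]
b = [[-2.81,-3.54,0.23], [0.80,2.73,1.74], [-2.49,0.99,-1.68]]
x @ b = [[-3.41,-11.77,-0.22], [3.49,2.75,-1.76], [-6.58,-12.88,-0.92]]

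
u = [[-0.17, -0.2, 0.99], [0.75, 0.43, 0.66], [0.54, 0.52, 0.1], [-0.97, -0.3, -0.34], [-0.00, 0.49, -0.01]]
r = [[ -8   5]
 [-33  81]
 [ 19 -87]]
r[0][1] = 5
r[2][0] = 19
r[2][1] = -87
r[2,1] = -87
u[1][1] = 0.43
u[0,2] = 0.988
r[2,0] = 19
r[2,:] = [19, -87]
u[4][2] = -0.012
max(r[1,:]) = 81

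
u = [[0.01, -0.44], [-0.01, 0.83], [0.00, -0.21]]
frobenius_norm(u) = 0.96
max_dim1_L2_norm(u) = 0.83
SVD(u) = [[0.46, 0.78],[-0.86, 0.27],[0.22, -0.57]] @ diag([0.9626910570637739, 0.0050920182082731455]) @ [[0.01,  -1.00], [1.00,  0.01]]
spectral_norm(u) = 0.96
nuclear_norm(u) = 0.97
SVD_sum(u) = [[0.01, -0.44],[-0.01, 0.83],[0.00, -0.21]] + [[0.00,0.0],[0.00,0.00],[-0.0,-0.0]]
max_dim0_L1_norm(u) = 1.48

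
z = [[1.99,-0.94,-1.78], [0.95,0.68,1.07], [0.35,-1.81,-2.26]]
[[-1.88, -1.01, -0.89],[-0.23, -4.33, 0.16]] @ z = [[-5.01, 2.69, 4.28], [-4.52, -3.02, -4.59]]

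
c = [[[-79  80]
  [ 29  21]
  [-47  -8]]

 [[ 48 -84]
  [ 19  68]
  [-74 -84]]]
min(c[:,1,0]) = 19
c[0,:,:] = [[-79, 80], [29, 21], [-47, -8]]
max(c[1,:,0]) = 48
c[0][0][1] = 80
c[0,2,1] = -8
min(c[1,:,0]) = -74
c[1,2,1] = -84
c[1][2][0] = -74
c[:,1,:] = [[29, 21], [19, 68]]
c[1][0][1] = -84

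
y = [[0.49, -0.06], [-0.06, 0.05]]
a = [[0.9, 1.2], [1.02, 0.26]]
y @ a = [[0.38,  0.57],[-0.0,  -0.06]]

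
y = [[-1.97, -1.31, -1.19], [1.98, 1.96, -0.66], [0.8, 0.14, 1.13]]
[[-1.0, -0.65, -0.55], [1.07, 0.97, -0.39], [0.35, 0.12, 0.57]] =y @ [[0.32,0.24,0.05], [0.24,0.22,-0.09], [0.05,-0.09,0.48]]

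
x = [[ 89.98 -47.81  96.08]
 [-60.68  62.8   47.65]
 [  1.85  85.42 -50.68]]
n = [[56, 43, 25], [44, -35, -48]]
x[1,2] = 47.65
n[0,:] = [56, 43, 25]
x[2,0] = 1.85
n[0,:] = [56, 43, 25]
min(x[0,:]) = -47.81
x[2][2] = -50.68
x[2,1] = 85.42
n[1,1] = -35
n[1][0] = 44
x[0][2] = 96.08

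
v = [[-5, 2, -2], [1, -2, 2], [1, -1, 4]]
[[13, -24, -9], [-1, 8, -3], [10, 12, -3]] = v @ [[-3, 4, 3], [3, 0, 2], [4, 2, -1]]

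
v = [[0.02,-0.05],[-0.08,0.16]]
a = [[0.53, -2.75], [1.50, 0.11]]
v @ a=[[-0.06, -0.06], [0.2, 0.24]]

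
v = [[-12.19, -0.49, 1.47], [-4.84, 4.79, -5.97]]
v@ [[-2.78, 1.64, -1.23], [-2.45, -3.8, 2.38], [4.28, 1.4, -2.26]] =[[41.38, -16.07, 10.51],  [-23.83, -34.5, 30.85]]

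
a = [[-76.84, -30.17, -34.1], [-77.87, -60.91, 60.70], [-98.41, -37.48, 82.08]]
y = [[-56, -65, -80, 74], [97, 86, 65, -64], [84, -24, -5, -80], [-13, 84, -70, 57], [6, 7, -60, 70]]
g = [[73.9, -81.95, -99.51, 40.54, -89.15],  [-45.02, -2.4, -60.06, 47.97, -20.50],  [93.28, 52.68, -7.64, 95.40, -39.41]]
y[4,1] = 7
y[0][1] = -65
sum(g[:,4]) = -149.06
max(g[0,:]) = 73.9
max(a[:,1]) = -30.17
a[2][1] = -37.48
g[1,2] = -60.06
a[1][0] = -77.87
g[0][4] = -89.15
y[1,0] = 97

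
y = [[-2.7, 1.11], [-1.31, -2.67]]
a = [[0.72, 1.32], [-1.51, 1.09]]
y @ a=[[-3.62, -2.35], [3.09, -4.64]]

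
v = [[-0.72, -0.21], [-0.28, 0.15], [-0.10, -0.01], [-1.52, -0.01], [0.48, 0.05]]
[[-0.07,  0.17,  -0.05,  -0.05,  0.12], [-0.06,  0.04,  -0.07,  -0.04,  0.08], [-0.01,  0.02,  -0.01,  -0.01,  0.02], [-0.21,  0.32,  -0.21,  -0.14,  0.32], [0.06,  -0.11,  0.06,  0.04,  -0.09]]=v @ [[0.14, -0.21, 0.14, 0.09, -0.21], [-0.15, -0.11, -0.23, -0.09, 0.17]]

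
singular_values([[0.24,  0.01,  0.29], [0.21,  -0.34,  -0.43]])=[0.61, 0.34]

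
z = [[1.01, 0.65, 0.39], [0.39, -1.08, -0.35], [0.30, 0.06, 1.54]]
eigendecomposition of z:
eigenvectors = [[0.28, -0.85, 0.46], [-0.96, -0.24, -0.05], [-0.01, 0.48, 0.89]]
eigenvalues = [-1.2, 0.98, 1.69]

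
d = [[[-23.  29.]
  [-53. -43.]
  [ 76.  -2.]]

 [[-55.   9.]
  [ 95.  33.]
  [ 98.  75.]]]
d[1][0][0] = -55.0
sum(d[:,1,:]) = 32.0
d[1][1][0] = 95.0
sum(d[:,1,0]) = 42.0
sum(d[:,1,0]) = 42.0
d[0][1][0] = -53.0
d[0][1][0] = -53.0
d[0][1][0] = -53.0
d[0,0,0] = -23.0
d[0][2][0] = 76.0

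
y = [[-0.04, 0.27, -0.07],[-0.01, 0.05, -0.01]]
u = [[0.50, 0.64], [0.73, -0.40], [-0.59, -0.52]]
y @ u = [[0.22, -0.1], [0.04, -0.02]]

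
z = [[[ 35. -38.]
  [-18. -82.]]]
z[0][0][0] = 35.0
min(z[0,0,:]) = -38.0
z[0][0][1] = -38.0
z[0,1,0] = -18.0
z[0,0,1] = -38.0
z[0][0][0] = 35.0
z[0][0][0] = 35.0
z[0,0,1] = -38.0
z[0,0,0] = 35.0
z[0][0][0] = 35.0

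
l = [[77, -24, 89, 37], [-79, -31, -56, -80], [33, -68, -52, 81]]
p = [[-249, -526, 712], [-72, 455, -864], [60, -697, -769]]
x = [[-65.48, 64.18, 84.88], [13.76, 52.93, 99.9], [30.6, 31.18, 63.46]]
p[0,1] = -526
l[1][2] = -56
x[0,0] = -65.48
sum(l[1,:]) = -246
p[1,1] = 455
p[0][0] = -249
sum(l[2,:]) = -6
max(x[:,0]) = 30.6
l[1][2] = -56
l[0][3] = 37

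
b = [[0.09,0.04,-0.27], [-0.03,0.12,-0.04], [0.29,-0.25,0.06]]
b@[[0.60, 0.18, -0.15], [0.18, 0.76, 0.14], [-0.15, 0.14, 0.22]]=[[0.10,0.01,-0.07], [0.01,0.08,0.01], [0.12,-0.13,-0.07]]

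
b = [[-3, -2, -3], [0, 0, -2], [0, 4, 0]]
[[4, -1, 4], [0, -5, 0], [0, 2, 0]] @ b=[[-12, 8, -10], [0, 0, 10], [0, 0, -4]]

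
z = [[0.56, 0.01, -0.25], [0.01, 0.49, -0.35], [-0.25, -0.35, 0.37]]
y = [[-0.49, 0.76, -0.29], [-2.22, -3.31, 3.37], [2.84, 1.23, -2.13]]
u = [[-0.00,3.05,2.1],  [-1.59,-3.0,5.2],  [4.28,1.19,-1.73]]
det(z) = 0.00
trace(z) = 1.42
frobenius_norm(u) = 8.66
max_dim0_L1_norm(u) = 9.03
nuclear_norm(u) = 13.99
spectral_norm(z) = 0.89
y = u @ z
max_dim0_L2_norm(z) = 0.61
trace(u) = -4.73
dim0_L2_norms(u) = [4.57, 4.44, 5.87]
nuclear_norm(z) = 1.42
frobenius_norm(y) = 6.50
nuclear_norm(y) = 7.97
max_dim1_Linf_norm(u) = 5.2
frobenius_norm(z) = 1.03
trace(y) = -5.93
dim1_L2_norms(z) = [0.61, 0.6, 0.57]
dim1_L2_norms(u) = [3.7, 6.21, 4.77]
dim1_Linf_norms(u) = [3.05, 5.2, 4.28]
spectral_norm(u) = 7.19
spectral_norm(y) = 6.29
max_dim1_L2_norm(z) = 0.61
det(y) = 0.32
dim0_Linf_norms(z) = [0.56, 0.49, 0.37]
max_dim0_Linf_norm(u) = 5.2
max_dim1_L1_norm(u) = 9.79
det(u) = 82.48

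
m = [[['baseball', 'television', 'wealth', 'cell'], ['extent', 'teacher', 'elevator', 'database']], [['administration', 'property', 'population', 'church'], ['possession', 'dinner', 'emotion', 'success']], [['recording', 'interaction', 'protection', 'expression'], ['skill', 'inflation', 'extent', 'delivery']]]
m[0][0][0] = 'baseball'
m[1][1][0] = 'possession'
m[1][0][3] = 'church'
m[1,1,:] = ['possession', 'dinner', 'emotion', 'success']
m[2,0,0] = 'recording'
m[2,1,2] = 'extent'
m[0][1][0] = 'extent'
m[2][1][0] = 'skill'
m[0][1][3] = 'database'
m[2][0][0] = 'recording'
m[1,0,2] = 'population'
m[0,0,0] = 'baseball'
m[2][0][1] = 'interaction'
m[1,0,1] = 'property'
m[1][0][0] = 'administration'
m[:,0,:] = [['baseball', 'television', 'wealth', 'cell'], ['administration', 'property', 'population', 'church'], ['recording', 'interaction', 'protection', 'expression']]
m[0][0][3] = 'cell'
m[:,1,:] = [['extent', 'teacher', 'elevator', 'database'], ['possession', 'dinner', 'emotion', 'success'], ['skill', 'inflation', 'extent', 'delivery']]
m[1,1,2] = 'emotion'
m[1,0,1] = 'property'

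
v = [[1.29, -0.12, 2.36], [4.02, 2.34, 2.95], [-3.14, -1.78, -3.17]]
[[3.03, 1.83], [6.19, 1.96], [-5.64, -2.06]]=v @ [[0.64, 0.3],[0.35, -0.42],[0.95, 0.59]]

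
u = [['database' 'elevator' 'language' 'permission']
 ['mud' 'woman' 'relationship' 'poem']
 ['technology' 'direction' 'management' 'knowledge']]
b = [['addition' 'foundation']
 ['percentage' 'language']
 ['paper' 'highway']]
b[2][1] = 'highway'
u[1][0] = 'mud'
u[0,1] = 'elevator'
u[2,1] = 'direction'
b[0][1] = 'foundation'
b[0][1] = 'foundation'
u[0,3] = 'permission'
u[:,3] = ['permission', 'poem', 'knowledge']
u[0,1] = 'elevator'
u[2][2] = 'management'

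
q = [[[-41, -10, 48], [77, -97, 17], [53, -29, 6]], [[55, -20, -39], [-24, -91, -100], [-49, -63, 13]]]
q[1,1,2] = -100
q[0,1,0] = 77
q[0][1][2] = 17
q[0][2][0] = 53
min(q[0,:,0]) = -41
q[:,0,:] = [[-41, -10, 48], [55, -20, -39]]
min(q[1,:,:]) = -100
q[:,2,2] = [6, 13]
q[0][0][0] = -41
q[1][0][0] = 55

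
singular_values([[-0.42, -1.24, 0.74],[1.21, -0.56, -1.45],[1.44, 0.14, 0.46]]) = [2.18, 1.37, 1.35]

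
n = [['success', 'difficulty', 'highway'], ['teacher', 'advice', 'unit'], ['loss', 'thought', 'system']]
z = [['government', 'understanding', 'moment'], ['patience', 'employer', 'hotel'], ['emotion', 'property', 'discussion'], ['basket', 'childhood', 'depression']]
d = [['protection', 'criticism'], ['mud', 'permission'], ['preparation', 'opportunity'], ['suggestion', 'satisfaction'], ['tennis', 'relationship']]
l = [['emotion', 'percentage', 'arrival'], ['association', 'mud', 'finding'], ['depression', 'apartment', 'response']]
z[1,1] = 'employer'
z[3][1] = 'childhood'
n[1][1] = 'advice'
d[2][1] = 'opportunity'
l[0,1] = 'percentage'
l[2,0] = 'depression'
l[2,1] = 'apartment'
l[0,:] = ['emotion', 'percentage', 'arrival']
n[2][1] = 'thought'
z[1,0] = 'patience'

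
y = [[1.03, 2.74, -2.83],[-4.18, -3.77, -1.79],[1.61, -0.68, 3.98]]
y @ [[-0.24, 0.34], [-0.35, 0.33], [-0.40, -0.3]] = [[-0.07, 2.1], [3.04, -2.13], [-1.74, -0.87]]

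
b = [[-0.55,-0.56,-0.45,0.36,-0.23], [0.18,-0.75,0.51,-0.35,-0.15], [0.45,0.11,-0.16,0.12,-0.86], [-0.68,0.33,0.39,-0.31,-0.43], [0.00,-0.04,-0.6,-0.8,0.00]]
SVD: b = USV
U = [[0.47,0.27,0.59,0.48,-0.36], [0.44,-0.07,0.1,-0.81,-0.38], [0.09,-0.2,0.62,-0.20,0.73], [0.49,-0.78,-0.25,0.29,0.02], [0.58,0.52,-0.44,0.01,0.45]]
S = [1.0, 1.0, 1.0, 1.0, 0.99]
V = [[-0.47, -0.45, -0.16, -0.58, -0.46], [0.28, -0.40, -0.74, -0.07, 0.45], [0.14, -0.40, -0.15, 0.68, -0.57], [-0.69, 0.41, -0.49, 0.33, 0.06], [0.44, 0.56, -0.41, -0.28, -0.50]]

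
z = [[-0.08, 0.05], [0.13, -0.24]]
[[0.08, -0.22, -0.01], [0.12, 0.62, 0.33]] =z @ [[-1.97, 1.79, -1.04], [-1.58, -1.60, -1.92]]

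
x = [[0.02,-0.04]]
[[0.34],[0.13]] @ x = [[0.01, -0.01],[0.0, -0.01]]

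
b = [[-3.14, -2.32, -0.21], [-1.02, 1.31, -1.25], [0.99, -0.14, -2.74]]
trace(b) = -4.57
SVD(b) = [[-0.96, 0.27, -0.11],[0.02, 0.44, 0.9],[0.29, 0.86, -0.42]] @ diag([3.993339756438494, 2.992088476640434, 1.792496621364534]) @ [[0.82, 0.55, -0.16], [-0.15, -0.06, -0.99], [-0.55, 0.83, 0.03]]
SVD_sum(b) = [[-3.13, -2.11, 0.59], [0.07, 0.05, -0.01], [0.95, 0.64, -0.18]] + [[-0.12, -0.05, -0.80], [-0.19, -0.08, -1.29], [-0.38, -0.15, -2.53]] + [[0.11,-0.16,-0.01], [-0.89,1.34,0.06], [0.42,-0.63,-0.03]]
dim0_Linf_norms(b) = [3.14, 2.32, 2.74]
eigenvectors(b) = [[(0.41+0j), (-0.36+0.56j), (-0.36-0.56j)], [-0.91+0.00j, 0.10+0.14j, 0.10-0.14j], [0.11+0.00j, (0.73+0j), (0.73-0j)]]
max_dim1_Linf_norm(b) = 3.14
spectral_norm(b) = 3.99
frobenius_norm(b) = 5.30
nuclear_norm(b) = 8.78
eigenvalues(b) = [(1.93+0j), (-3.25+0.74j), (-3.25-0.74j)]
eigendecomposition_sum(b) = [[0.19+0.00j, -0.76+0.00j, 0.20-0.00j],  [-0.42+0.00j, 1.68+0.00j, (-0.43+0j)],  [(0.05+0j), (-0.21+0j), (0.05-0j)]] + [[-1.67-0.56j, (-0.78-0.46j), -0.20-1.65j], [-0.30+0.34j, (-0.19+0.14j), -0.41-0.12j], [(0.47+1.86j), 0.04+0.99j, -1.40+1.16j]] + [[-1.67+0.56j, -0.78+0.46j, (-0.2+1.65j)], [(-0.3-0.34j), -0.19-0.14j, (-0.41+0.12j)], [(0.47-1.86j), (0.04-0.99j), -1.40-1.16j]]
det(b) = 21.42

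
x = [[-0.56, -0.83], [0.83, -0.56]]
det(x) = 1.00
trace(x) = -1.12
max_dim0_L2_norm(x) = 1.0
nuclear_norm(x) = 2.00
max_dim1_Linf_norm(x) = 0.83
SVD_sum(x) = [[0.0, -0.83],[0.0, -0.56]] + [[-0.56, 0.0], [0.83, 0.00]]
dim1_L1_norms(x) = [1.39, 1.39]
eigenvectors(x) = [[0.00+0.71j, 0.00-0.71j], [0.71+0.00j, 0.71-0.00j]]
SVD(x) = [[0.83, -0.56], [0.56, 0.83]] @ diag([1.0012492197250393, 1.001249219725039]) @ [[-0.00, -1.0], [1.0, 0.00]]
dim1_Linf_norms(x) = [0.83, 0.83]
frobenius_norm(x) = 1.42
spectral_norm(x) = 1.00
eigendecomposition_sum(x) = [[(-0.28+0.42j), (-0.41-0.28j)], [0.42+0.28j, (-0.28+0.42j)]] + [[(-0.28-0.42j),(-0.41+0.28j)], [(0.42-0.28j),(-0.28-0.42j)]]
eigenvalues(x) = [(-0.56+0.83j), (-0.56-0.83j)]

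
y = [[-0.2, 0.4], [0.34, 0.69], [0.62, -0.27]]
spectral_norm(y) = 0.84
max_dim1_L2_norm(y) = 0.77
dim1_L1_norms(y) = [0.6, 1.03, 0.89]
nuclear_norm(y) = 1.58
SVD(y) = [[-0.49, 0.23], [-0.79, -0.53], [0.37, -0.81]] @ diag([0.8425935965910186, 0.7341907320198285]) @ [[0.08, -1.0], [-1.0, -0.08]]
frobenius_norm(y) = 1.12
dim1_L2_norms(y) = [0.45, 0.77, 0.68]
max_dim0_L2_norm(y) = 0.84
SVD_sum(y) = [[-0.03,  0.41], [-0.05,  0.66], [0.02,  -0.31]] + [[-0.17, -0.01],  [0.39, 0.03],  [0.60, 0.04]]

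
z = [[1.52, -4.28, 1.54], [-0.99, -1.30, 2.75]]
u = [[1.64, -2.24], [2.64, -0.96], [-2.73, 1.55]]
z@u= [[-13.01, 3.09], [-12.56, 7.73]]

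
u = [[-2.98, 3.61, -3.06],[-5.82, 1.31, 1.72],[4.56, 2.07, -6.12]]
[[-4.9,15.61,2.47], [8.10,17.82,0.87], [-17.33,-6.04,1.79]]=u @ [[-0.7, -3.61, -0.31], [0.03, -0.14, -0.02], [2.32, -1.75, -0.53]]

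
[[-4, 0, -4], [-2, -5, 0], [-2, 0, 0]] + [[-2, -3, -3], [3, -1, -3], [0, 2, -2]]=[[-6, -3, -7], [1, -6, -3], [-2, 2, -2]]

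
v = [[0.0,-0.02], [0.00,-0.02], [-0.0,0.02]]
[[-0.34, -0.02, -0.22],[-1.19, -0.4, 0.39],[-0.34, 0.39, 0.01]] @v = [[0.00,0.0], [0.0,0.04], [0.00,-0.00]]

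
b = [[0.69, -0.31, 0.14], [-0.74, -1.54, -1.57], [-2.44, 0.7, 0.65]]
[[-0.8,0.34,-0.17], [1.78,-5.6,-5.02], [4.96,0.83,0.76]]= b@[[-2.11,0.57,0.53], [-1.50,1.16,2.12], [1.33,2.16,0.87]]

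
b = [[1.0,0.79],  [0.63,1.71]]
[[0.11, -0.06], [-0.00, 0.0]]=b @ [[0.16, -0.08], [-0.06, 0.03]]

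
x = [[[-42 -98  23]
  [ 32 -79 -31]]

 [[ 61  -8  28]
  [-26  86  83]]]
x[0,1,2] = -31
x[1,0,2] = 28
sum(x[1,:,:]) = 224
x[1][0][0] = 61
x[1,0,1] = -8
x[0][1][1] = -79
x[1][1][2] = 83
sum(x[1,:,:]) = 224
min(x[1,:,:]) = -26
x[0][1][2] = -31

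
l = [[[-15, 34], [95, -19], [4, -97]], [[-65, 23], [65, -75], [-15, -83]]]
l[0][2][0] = 4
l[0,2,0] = 4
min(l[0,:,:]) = -97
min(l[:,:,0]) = -65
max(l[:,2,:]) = 4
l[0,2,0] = 4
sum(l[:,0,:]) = -23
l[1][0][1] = 23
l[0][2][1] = -97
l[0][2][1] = -97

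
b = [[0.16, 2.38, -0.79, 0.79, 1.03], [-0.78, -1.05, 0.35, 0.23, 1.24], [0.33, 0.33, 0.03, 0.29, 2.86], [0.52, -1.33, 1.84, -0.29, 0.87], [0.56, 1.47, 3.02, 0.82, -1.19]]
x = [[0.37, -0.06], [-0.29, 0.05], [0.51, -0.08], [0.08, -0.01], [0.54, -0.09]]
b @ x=[[-0.41, 0.07], [0.88, -0.15], [1.61, -0.27], [1.96, -0.32], [0.74, -0.1]]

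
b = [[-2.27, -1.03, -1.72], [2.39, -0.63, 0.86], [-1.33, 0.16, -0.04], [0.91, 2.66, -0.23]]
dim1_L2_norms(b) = [3.03, 2.62, 1.34, 2.82]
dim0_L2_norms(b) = [3.67, 2.93, 1.94]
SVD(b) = [[-0.71,  0.0,  0.66], [0.53,  -0.51,  0.36], [-0.27,  0.18,  -0.58], [0.38,  0.84,  0.33]] @ diag([4.150354983551646, 2.7539108129542127, 0.9818496548870818]) @ [[0.86,  0.33,  0.39], [-0.25,  0.94,  -0.23], [0.44,  -0.1,  -0.89]]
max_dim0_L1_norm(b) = 6.9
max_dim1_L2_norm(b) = 3.03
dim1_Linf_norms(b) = [2.27, 2.39, 1.33, 2.66]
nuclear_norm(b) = 7.89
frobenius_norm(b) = 5.08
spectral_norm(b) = 4.15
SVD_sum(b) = [[-2.55, -0.98, -1.14], [1.88, 0.72, 0.84], [-0.96, -0.37, -0.43], [1.35, 0.52, 0.61]] + [[-0.00, 0.01, -0.0],[0.36, -1.31, 0.33],[-0.13, 0.47, -0.12],[-0.59, 2.18, -0.54]] + [[0.28, -0.07, -0.57], [0.15, -0.04, -0.31], [-0.25, 0.06, 0.50], [0.14, -0.03, -0.29]]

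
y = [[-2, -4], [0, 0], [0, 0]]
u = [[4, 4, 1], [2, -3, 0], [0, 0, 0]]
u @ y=[[-8, -16], [-4, -8], [0, 0]]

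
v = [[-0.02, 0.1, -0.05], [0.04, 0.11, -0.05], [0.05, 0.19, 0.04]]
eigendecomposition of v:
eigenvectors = [[0.97+0.00j, -0.05-0.29j, -0.05+0.29j], [-0.25+0.00j, -0.20-0.37j, (-0.2+0.37j)], [-0.01+0.00j, -0.86+0.00j, -0.86-0.00j]]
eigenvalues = [(-0.05+0j), (0.09+0.1j), (0.09-0.1j)]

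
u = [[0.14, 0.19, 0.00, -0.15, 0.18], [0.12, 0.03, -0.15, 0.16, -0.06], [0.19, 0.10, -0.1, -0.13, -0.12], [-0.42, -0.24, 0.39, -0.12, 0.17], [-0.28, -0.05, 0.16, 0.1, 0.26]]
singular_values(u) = [0.82, 0.35, 0.28, 0.04, 0.0]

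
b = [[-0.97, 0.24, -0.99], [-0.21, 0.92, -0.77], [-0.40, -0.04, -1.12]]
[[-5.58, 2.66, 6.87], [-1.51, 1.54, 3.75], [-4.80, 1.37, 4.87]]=b@ [[2.93, -2.01, -3.85],[1.69, 0.77, 0.69],[3.18, -0.53, -3.00]]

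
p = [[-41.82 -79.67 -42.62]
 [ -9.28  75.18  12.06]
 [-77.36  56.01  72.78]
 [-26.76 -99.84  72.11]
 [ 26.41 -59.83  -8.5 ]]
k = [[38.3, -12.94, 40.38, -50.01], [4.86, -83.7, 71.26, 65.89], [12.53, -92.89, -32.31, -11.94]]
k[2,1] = -92.89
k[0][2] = 40.38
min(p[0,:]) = -79.67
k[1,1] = -83.7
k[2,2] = -32.31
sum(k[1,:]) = 58.31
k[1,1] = -83.7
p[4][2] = -8.5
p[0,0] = -41.82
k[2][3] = -11.94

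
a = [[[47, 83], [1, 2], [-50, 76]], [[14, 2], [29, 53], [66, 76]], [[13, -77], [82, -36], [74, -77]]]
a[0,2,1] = 76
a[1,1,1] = 53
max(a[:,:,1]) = 83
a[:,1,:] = [[1, 2], [29, 53], [82, -36]]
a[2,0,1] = -77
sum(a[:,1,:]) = 131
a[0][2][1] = 76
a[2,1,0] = 82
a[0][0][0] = 47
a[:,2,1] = [76, 76, -77]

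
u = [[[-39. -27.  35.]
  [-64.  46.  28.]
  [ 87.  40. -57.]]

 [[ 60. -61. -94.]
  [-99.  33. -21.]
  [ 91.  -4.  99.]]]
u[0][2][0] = 87.0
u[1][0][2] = -94.0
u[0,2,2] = -57.0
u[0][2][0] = 87.0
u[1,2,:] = [91.0, -4.0, 99.0]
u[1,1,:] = [-99.0, 33.0, -21.0]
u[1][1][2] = -21.0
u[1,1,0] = -99.0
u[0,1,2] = 28.0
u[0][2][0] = 87.0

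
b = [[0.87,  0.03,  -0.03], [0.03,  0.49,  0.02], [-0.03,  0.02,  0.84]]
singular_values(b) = [0.89, 0.82, 0.49]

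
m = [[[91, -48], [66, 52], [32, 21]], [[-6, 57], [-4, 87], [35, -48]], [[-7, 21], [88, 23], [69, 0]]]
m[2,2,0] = 69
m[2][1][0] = 88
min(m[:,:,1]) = -48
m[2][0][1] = 21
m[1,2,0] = 35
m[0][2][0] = 32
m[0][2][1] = 21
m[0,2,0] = 32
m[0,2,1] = 21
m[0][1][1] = 52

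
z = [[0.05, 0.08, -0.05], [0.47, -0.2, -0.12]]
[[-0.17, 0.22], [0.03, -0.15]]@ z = [[0.09, -0.06, -0.02], [-0.07, 0.03, 0.02]]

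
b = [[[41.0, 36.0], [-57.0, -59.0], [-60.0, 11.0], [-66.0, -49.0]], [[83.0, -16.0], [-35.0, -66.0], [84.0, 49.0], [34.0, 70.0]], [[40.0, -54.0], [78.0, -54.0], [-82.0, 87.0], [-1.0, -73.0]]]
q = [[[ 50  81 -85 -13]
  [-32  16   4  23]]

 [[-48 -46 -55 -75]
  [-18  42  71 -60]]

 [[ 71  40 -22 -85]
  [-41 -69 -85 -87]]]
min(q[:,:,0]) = -48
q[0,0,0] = 50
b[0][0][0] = 41.0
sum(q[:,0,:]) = -187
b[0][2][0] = -60.0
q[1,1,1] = 42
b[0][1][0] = -57.0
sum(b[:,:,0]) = 59.0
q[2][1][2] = -85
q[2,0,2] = -22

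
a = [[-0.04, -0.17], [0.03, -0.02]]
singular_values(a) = [0.18, 0.03]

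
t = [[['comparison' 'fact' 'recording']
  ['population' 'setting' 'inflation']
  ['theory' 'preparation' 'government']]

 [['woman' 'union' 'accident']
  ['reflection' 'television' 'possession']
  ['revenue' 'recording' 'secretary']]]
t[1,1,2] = 'possession'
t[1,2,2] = 'secretary'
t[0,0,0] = 'comparison'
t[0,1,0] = 'population'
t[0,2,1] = 'preparation'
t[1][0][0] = 'woman'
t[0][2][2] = 'government'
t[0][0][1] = 'fact'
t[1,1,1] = 'television'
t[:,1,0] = ['population', 'reflection']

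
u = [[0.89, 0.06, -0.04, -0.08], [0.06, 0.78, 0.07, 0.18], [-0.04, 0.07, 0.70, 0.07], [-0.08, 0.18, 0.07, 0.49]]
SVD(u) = [[0.96, 0.12, 0.2, 0.18], [0.06, 0.82, -0.38, -0.42], [-0.22, 0.39, 0.89, -0.08], [-0.19, 0.40, -0.14, 0.89]] @ diag([0.9185844536052795, 0.9082469994851471, 0.6503216398848488, 0.38284690702472446]) @ [[0.96, 0.06, -0.22, -0.19], [0.12, 0.82, 0.39, 0.4], [0.20, -0.38, 0.89, -0.14], [0.18, -0.42, -0.08, 0.89]]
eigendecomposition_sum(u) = [[0.01, -0.03, -0.01, 0.06], [-0.03, 0.07, 0.01, -0.14], [-0.01, 0.01, 0.00, -0.03], [0.06, -0.14, -0.03, 0.30]] + [[0.03,-0.05,0.12,-0.02], [-0.05,0.09,-0.22,0.03], [0.12,-0.22,0.52,-0.08], [-0.02,0.03,-0.08,0.01]] + [[0.84, 0.05, -0.19, -0.17], [0.05, 0.0, -0.01, -0.01], [-0.19, -0.01, 0.04, 0.04], [-0.17, -0.01, 0.04, 0.03]] + [[0.01, 0.09, 0.04, 0.04], [0.09, 0.62, 0.29, 0.3], [0.04, 0.29, 0.14, 0.14], [0.04, 0.3, 0.14, 0.14]]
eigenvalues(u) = [0.38, 0.65, 0.92, 0.91]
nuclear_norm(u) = 2.86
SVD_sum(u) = [[0.84, 0.05, -0.19, -0.17], [0.05, 0.0, -0.01, -0.01], [-0.19, -0.01, 0.04, 0.04], [-0.17, -0.01, 0.04, 0.03]] + [[0.01, 0.09, 0.04, 0.04], [0.09, 0.62, 0.29, 0.3], [0.04, 0.29, 0.14, 0.14], [0.04, 0.3, 0.14, 0.14]] + [[0.03, -0.05, 0.12, -0.02],[-0.05, 0.09, -0.22, 0.03],[0.12, -0.22, 0.52, -0.08],[-0.02, 0.03, -0.08, 0.01]] + [[0.01, -0.03, -0.01, 0.06], [-0.03, 0.07, 0.01, -0.14], [-0.01, 0.01, 0.0, -0.03], [0.06, -0.14, -0.03, 0.30]]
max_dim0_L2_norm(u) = 0.9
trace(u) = 2.86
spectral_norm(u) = 0.92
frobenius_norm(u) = 1.50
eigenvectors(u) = [[0.18,  0.20,  -0.96,  0.12], [-0.42,  -0.38,  -0.06,  0.82], [-0.08,  0.89,  0.22,  0.39], [0.89,  -0.14,  0.19,  0.4]]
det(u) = 0.21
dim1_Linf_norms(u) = [0.89, 0.78, 0.7, 0.49]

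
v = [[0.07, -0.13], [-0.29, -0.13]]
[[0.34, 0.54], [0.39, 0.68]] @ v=[[-0.13, -0.11], [-0.17, -0.14]]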